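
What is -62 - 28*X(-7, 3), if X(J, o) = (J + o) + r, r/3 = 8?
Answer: -622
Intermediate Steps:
r = 24 (r = 3*8 = 24)
X(J, o) = 24 + J + o (X(J, o) = (J + o) + 24 = 24 + J + o)
-62 - 28*X(-7, 3) = -62 - 28*(24 - 7 + 3) = -62 - 28*20 = -62 - 560 = -622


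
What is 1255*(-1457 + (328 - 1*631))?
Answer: -2208800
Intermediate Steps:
1255*(-1457 + (328 - 1*631)) = 1255*(-1457 + (328 - 631)) = 1255*(-1457 - 303) = 1255*(-1760) = -2208800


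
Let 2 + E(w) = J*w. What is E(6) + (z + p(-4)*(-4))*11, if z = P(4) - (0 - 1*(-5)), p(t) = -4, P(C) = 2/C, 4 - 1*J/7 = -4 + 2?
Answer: 753/2 ≈ 376.50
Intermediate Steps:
J = 42 (J = 28 - 7*(-4 + 2) = 28 - 7*(-2) = 28 + 14 = 42)
E(w) = -2 + 42*w
z = -9/2 (z = 2/4 - (0 - 1*(-5)) = 2*(¼) - (0 + 5) = ½ - 1*5 = ½ - 5 = -9/2 ≈ -4.5000)
E(6) + (z + p(-4)*(-4))*11 = (-2 + 42*6) + (-9/2 - 4*(-4))*11 = (-2 + 252) + (-9/2 + 16)*11 = 250 + (23/2)*11 = 250 + 253/2 = 753/2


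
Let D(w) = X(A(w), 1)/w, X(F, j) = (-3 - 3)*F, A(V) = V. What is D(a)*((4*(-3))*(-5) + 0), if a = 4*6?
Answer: -360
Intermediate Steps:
a = 24
X(F, j) = -6*F
D(w) = -6 (D(w) = (-6*w)/w = -6)
D(a)*((4*(-3))*(-5) + 0) = -6*((4*(-3))*(-5) + 0) = -6*(-12*(-5) + 0) = -6*(60 + 0) = -6*60 = -360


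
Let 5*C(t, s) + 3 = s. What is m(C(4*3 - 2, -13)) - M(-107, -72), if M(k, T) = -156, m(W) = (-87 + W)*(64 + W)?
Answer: -133204/25 ≈ -5328.2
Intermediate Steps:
C(t, s) = -3/5 + s/5
m(C(4*3 - 2, -13)) - M(-107, -72) = (-5568 + (-3/5 + (1/5)*(-13))**2 - 23*(-3/5 + (1/5)*(-13))) - 1*(-156) = (-5568 + (-3/5 - 13/5)**2 - 23*(-3/5 - 13/5)) + 156 = (-5568 + (-16/5)**2 - 23*(-16/5)) + 156 = (-5568 + 256/25 + 368/5) + 156 = -137104/25 + 156 = -133204/25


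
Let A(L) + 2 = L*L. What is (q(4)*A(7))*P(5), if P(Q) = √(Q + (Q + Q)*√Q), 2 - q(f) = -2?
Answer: 188*√(5 + 10*√5) ≈ 983.38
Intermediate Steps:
q(f) = 4 (q(f) = 2 - 1*(-2) = 2 + 2 = 4)
A(L) = -2 + L² (A(L) = -2 + L*L = -2 + L²)
P(Q) = √(Q + 2*Q^(3/2)) (P(Q) = √(Q + (2*Q)*√Q) = √(Q + 2*Q^(3/2)))
(q(4)*A(7))*P(5) = (4*(-2 + 7²))*√(5 + 2*5^(3/2)) = (4*(-2 + 49))*√(5 + 2*(5*√5)) = (4*47)*√(5 + 10*√5) = 188*√(5 + 10*√5)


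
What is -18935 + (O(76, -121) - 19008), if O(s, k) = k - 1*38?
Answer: -38102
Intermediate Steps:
O(s, k) = -38 + k (O(s, k) = k - 38 = -38 + k)
-18935 + (O(76, -121) - 19008) = -18935 + ((-38 - 121) - 19008) = -18935 + (-159 - 19008) = -18935 - 19167 = -38102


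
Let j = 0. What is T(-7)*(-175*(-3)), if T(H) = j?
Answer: 0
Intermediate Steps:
T(H) = 0
T(-7)*(-175*(-3)) = 0*(-175*(-3)) = 0*525 = 0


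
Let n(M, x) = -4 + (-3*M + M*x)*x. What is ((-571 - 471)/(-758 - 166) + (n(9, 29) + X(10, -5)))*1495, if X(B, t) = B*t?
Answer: 4650503975/462 ≈ 1.0066e+7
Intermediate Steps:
n(M, x) = -4 + x*(-3*M + M*x)
((-571 - 471)/(-758 - 166) + (n(9, 29) + X(10, -5)))*1495 = ((-571 - 471)/(-758 - 166) + ((-4 + 9*29² - 3*9*29) + 10*(-5)))*1495 = (-1042/(-924) + ((-4 + 9*841 - 783) - 50))*1495 = (-1042*(-1/924) + ((-4 + 7569 - 783) - 50))*1495 = (521/462 + (6782 - 50))*1495 = (521/462 + 6732)*1495 = (3110705/462)*1495 = 4650503975/462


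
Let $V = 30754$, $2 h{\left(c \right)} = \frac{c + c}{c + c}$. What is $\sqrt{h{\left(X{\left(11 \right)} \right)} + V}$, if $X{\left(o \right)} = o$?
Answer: $\frac{\sqrt{123018}}{2} \approx 175.37$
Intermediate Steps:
$h{\left(c \right)} = \frac{1}{2}$ ($h{\left(c \right)} = \frac{\left(c + c\right) \frac{1}{c + c}}{2} = \frac{2 c \frac{1}{2 c}}{2} = \frac{1}{2} \cdot 1 = \frac{1}{2}$)
$\sqrt{h{\left(X{\left(11 \right)} \right)} + V} = \sqrt{\frac{1}{2} + 30754} = \sqrt{\frac{61509}{2}} = \frac{\sqrt{123018}}{2}$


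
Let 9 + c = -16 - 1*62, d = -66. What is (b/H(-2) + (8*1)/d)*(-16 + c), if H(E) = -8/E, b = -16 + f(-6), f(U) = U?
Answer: 38213/66 ≈ 578.98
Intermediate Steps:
b = -22 (b = -16 - 6 = -22)
c = -87 (c = -9 + (-16 - 1*62) = -9 + (-16 - 62) = -9 - 78 = -87)
(b/H(-2) + (8*1)/d)*(-16 + c) = (-22/((-8/(-2))) + (8*1)/(-66))*(-16 - 87) = (-22/((-8*(-½))) + 8*(-1/66))*(-103) = (-22/4 - 4/33)*(-103) = (-22*¼ - 4/33)*(-103) = (-11/2 - 4/33)*(-103) = -371/66*(-103) = 38213/66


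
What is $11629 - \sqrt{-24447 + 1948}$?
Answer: $11629 - i \sqrt{22499} \approx 11629.0 - 150.0 i$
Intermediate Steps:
$11629 - \sqrt{-24447 + 1948} = 11629 - \sqrt{-22499} = 11629 - i \sqrt{22499}$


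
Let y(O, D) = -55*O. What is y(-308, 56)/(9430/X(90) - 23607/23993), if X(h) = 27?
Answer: 1567702620/32230943 ≈ 48.640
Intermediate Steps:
y(-308, 56)/(9430/X(90) - 23607/23993) = (-55*(-308))/(9430/27 - 23607/23993) = 16940/(9430*(1/27) - 23607*1/23993) = 16940/(9430/27 - 23607/23993) = 16940/(225616601/647811) = 16940*(647811/225616601) = 1567702620/32230943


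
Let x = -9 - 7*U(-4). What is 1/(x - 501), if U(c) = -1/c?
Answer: -4/2047 ≈ -0.0019541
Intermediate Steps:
x = -43/4 (x = -9 - (-7)/(-4) = -9 - (-7)*(-1)/4 = -9 - 7*1/4 = -9 - 7/4 = -43/4 ≈ -10.750)
1/(x - 501) = 1/(-43/4 - 501) = 1/(-2047/4) = -4/2047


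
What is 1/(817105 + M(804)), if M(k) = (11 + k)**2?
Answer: 1/1481330 ≈ 6.7507e-7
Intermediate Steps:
1/(817105 + M(804)) = 1/(817105 + (11 + 804)**2) = 1/(817105 + 815**2) = 1/(817105 + 664225) = 1/1481330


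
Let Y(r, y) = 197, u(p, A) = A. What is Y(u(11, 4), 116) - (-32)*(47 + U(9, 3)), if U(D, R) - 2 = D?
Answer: 2053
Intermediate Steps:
U(D, R) = 2 + D
Y(u(11, 4), 116) - (-32)*(47 + U(9, 3)) = 197 - (-32)*(47 + (2 + 9)) = 197 - (-32)*(47 + 11) = 197 - (-32)*58 = 197 - 1*(-1856) = 197 + 1856 = 2053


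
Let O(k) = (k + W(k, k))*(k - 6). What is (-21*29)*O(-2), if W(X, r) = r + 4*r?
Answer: -58464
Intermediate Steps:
W(X, r) = 5*r
O(k) = 6*k*(-6 + k) (O(k) = (k + 5*k)*(k - 6) = (6*k)*(-6 + k) = 6*k*(-6 + k))
(-21*29)*O(-2) = (-21*29)*(6*(-2)*(-6 - 2)) = -3654*(-2)*(-8) = -609*96 = -58464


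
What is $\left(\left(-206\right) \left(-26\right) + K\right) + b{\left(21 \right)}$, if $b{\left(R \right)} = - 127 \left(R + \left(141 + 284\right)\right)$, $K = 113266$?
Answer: $61980$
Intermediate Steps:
$b{\left(R \right)} = -53975 - 127 R$ ($b{\left(R \right)} = - 127 \left(R + 425\right) = - 127 \left(425 + R\right) = -53975 - 127 R$)
$\left(\left(-206\right) \left(-26\right) + K\right) + b{\left(21 \right)} = \left(\left(-206\right) \left(-26\right) + 113266\right) - 56642 = \left(5356 + 113266\right) - 56642 = 118622 - 56642 = 61980$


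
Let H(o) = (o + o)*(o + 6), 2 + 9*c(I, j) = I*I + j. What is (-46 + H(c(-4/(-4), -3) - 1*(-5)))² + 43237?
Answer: 300194053/6561 ≈ 45754.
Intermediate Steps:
c(I, j) = -2/9 + j/9 + I²/9 (c(I, j) = -2/9 + (I*I + j)/9 = -2/9 + (I² + j)/9 = -2/9 + (j + I²)/9 = -2/9 + (j/9 + I²/9) = -2/9 + j/9 + I²/9)
H(o) = 2*o*(6 + o) (H(o) = (2*o)*(6 + o) = 2*o*(6 + o))
(-46 + H(c(-4/(-4), -3) - 1*(-5)))² + 43237 = (-46 + 2*((-2/9 + (⅑)*(-3) + (-4/(-4))²/9) - 1*(-5))*(6 + ((-2/9 + (⅑)*(-3) + (-4/(-4))²/9) - 1*(-5))))² + 43237 = (-46 + 2*((-2/9 - ⅓ + (-4*(-¼))²/9) + 5)*(6 + ((-2/9 - ⅓ + (-4*(-¼))²/9) + 5)))² + 43237 = (-46 + 2*((-2/9 - ⅓ + (⅑)*1²) + 5)*(6 + ((-2/9 - ⅓ + (⅑)*1²) + 5)))² + 43237 = (-46 + 2*((-2/9 - ⅓ + (⅑)*1) + 5)*(6 + ((-2/9 - ⅓ + (⅑)*1) + 5)))² + 43237 = (-46 + 2*((-2/9 - ⅓ + ⅑) + 5)*(6 + ((-2/9 - ⅓ + ⅑) + 5)))² + 43237 = (-46 + 2*(-4/9 + 5)*(6 + (-4/9 + 5)))² + 43237 = (-46 + 2*(41/9)*(6 + 41/9))² + 43237 = (-46 + 2*(41/9)*(95/9))² + 43237 = (-46 + 7790/81)² + 43237 = (4064/81)² + 43237 = 16516096/6561 + 43237 = 300194053/6561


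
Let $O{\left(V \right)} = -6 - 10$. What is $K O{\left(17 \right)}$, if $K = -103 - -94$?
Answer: $144$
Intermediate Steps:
$K = -9$ ($K = -103 + 94 = -9$)
$O{\left(V \right)} = -16$
$K O{\left(17 \right)} = \left(-9\right) \left(-16\right) = 144$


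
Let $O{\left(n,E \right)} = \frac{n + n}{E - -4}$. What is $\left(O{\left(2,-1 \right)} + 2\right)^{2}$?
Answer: $\frac{100}{9} \approx 11.111$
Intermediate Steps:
$O{\left(n,E \right)} = \frac{2 n}{4 + E}$ ($O{\left(n,E \right)} = \frac{2 n}{E + 4} = \frac{2 n}{4 + E}$)
$\left(O{\left(2,-1 \right)} + 2\right)^{2} = \left(2 \cdot 2 \frac{1}{4 - 1} + 2\right)^{2} = \left(2 \cdot 2 \cdot \frac{1}{3} + 2\right)^{2} = \left(\frac{4}{3} + 2\right)^{2} = \left(\frac{10}{3}\right)^{2} = \frac{100}{9}$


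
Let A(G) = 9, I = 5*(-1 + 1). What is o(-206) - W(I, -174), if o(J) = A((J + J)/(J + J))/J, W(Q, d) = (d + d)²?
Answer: -24947433/206 ≈ -1.2110e+5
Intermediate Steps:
I = 0 (I = 5*0 = 0)
W(Q, d) = 4*d² (W(Q, d) = (2*d)² = 4*d²)
o(J) = 9/J
o(-206) - W(I, -174) = 9/(-206) - 4*(-174)² = 9*(-1/206) - 4*30276 = -9/206 - 1*121104 = -9/206 - 121104 = -24947433/206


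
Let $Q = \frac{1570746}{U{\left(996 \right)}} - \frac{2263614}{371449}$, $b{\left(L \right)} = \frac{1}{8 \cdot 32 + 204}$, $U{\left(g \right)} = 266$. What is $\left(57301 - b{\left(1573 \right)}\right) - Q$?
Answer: $\frac{1168124011318203}{22725249820} \approx 51402.0$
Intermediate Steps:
$b{\left(L \right)} = \frac{1}{460}$ ($b{\left(L \right)} = \frac{1}{256 + 204} = \frac{1}{460}$)
$Q = \frac{291424954815}{49402717}$ ($Q = \frac{1570746}{266} - \frac{2263614}{371449} = 1570746 \cdot \frac{1}{266} - \frac{2263614}{371449} = \frac{785373}{133} - \frac{2263614}{371449} = \frac{291424954815}{49402717} \approx 5899.0$)
$\left(57301 - b{\left(1573 \right)}\right) - Q = \left(57301 - \frac{1}{460}\right) - \frac{291424954815}{49402717} = \frac{26358459}{460} - \frac{291424954815}{49402717} = \frac{1168124011318203}{22725249820}$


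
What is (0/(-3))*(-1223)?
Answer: 0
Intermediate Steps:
(0/(-3))*(-1223) = (0*(-1/3))*(-1223) = 0*(-1223) = 0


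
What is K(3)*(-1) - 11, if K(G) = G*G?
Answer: -20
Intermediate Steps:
K(G) = G**2
K(3)*(-1) - 11 = 3**2*(-1) - 11 = 9*(-1) - 11 = -9 - 11 = -20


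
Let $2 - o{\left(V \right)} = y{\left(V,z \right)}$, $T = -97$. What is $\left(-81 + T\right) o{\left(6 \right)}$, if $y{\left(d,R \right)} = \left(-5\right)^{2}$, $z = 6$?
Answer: $4094$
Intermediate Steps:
$y{\left(d,R \right)} = 25$
$o{\left(V \right)} = -23$ ($o{\left(V \right)} = 2 - 25 = -23$)
$\left(-81 + T\right) o{\left(6 \right)} = \left(-81 - 97\right) \left(-23\right) = \left(-178\right) \left(-23\right) = 4094$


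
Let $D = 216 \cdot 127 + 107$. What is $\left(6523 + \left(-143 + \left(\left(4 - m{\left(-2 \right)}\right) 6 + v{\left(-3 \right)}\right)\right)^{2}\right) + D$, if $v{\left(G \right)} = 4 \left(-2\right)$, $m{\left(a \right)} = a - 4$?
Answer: $42343$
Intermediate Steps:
$m{\left(a \right)} = -4 + a$
$v{\left(G \right)} = -8$
$D = 27539$ ($D = 27432 + 107 = 27539$)
$\left(6523 + \left(-143 + \left(\left(4 - m{\left(-2 \right)}\right) 6 + v{\left(-3 \right)}\right)\right)^{2}\right) + D = \left(6523 + \left(-143 - \left(8 - \left(4 - \left(-4 - 2\right)\right) 6\right)\right)^{2}\right) + 27539 = \left(6523 + \left(-143 - \left(8 - \left(4 - -6\right) 6\right)\right)^{2}\right) + 27539 = \left(6523 + \left(-143 - \left(8 - \left(4 + 6\right) 6\right)\right)^{2}\right) + 27539 = \left(6523 + \left(-143 + \left(10 \cdot 6 - 8\right)\right)^{2}\right) + 27539 = \left(6523 + \left(-143 + \left(60 - 8\right)\right)^{2}\right) + 27539 = \left(6523 + \left(-143 + 52\right)^{2}\right) + 27539 = \left(6523 + \left(-91\right)^{2}\right) + 27539 = \left(6523 + 8281\right) + 27539 = 14804 + 27539 = 42343$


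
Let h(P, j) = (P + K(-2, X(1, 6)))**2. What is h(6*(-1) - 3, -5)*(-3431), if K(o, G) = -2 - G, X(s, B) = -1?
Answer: -343100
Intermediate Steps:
h(P, j) = (-1 + P)**2 (h(P, j) = (P + (-2 - 1*(-1)))**2 = (P + (-2 + 1))**2 = (P - 1)**2 = (-1 + P)**2)
h(6*(-1) - 3, -5)*(-3431) = (-1 + (6*(-1) - 3))**2*(-3431) = (-1 + (-6 - 3))**2*(-3431) = (-1 - 9)**2*(-3431) = (-10)**2*(-3431) = 100*(-3431) = -343100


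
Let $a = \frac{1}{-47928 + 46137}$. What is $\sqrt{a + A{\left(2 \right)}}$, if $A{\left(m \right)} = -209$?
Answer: $\frac{4 i \sqrt{4655605}}{597} \approx 14.457 i$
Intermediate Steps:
$a = - \frac{1}{1791}$ ($a = \frac{1}{-1791} = - \frac{1}{1791} \approx -0.00055835$)
$\sqrt{a + A{\left(2 \right)}} = \sqrt{- \frac{1}{1791} - 209} = \sqrt{- \frac{374320}{1791}} = \frac{4 i \sqrt{4655605}}{597}$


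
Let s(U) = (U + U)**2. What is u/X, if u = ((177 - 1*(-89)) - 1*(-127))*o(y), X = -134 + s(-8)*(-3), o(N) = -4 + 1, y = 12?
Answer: 1179/902 ≈ 1.3071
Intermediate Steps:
s(U) = 4*U**2 (s(U) = (2*U)**2 = 4*U**2)
o(N) = -3
X = -902 (X = -134 + (4*(-8)**2)*(-3) = -134 + (4*64)*(-3) = -134 + 256*(-3) = -134 - 768 = -902)
u = -1179 (u = ((177 - 1*(-89)) - 1*(-127))*(-3) = ((177 + 89) + 127)*(-3) = (266 + 127)*(-3) = 393*(-3) = -1179)
u/X = -1179/(-902) = -1179*(-1/902) = 1179/902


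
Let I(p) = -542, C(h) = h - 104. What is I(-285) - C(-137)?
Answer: -301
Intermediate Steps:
C(h) = -104 + h
I(-285) - C(-137) = -542 - (-104 - 137) = -542 - 1*(-241) = -542 + 241 = -301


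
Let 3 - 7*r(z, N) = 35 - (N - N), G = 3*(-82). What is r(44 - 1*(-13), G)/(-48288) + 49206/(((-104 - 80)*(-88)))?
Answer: 259889585/85518048 ≈ 3.0390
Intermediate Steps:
G = -246
r(z, N) = -32/7 (r(z, N) = 3/7 - (35 - (N - N))/7 = 3/7 - (35 - 1*0)/7 = 3/7 - (35 + 0)/7 = 3/7 - 1/7*35 = 3/7 - 5 = -32/7)
r(44 - 1*(-13), G)/(-48288) + 49206/(((-104 - 80)*(-88))) = -32/7/(-48288) + 49206/(((-104 - 80)*(-88))) = -32/7*(-1/48288) + 49206/((-184*(-88))) = 1/10563 + 49206/16192 = 1/10563 + 49206*(1/16192) = 1/10563 + 24603/8096 = 259889585/85518048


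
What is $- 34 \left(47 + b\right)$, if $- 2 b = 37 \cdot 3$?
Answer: $289$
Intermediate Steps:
$b = - \frac{111}{2}$ ($b = - \frac{37 \cdot 3}{2} = \left(- \frac{1}{2}\right) 111 = - \frac{111}{2} \approx -55.5$)
$- 34 \left(47 + b\right) = - 34 \left(47 - \frac{111}{2}\right) = \left(-34\right) \left(- \frac{17}{2}\right) = 289$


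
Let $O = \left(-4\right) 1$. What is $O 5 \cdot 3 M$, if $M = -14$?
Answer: $840$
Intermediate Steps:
$O = -4$
$O 5 \cdot 3 M = - 4 \cdot 5 \cdot 3 \left(-14\right) = - 4 \cdot 15 \left(-14\right) = \left(-4\right) \left(-210\right) = 840$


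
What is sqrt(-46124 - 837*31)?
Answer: I*sqrt(72071) ≈ 268.46*I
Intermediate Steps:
sqrt(-46124 - 837*31) = sqrt(-46124 - 25947) = sqrt(-72071) = I*sqrt(72071)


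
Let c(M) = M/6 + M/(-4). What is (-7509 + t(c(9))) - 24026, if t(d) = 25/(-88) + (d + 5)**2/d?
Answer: -8331673/264 ≈ -31559.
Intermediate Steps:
c(M) = -M/12 (c(M) = M*(1/6) + M*(-1/4) = M/6 - M/4 = -M/12)
t(d) = -25/88 + (5 + d)**2/d (t(d) = 25*(-1/88) + (5 + d)**2/d = -25/88 + (5 + d)**2/d)
(-7509 + t(c(9))) - 24026 = (-7509 + (-25/88 + (5 - 1/12*9)**2/((-1/12*9)))) - 24026 = (-7509 + (-25/88 + (5 - 3/4)**2/(-3/4))) - 24026 = (-7509 + (-25/88 - 4*(17/4)**2/3)) - 24026 = (-7509 + (-25/88 - 4/3*289/16)) - 24026 = (-7509 + (-25/88 - 289/12)) - 24026 = (-7509 - 6433/264) - 24026 = -1988809/264 - 24026 = -8331673/264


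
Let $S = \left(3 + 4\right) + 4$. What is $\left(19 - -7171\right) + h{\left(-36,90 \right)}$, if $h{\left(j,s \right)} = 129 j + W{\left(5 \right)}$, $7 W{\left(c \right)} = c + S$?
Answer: $\frac{17838}{7} \approx 2548.3$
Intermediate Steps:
$S = 11$ ($S = 7 + 4 = 11$)
$W{\left(c \right)} = \frac{11}{7} + \frac{c}{7}$ ($W{\left(c \right)} = \frac{c + 11}{7} = \frac{11 + c}{7} = \frac{11}{7} + \frac{c}{7}$)
$h{\left(j,s \right)} = \frac{16}{7} + 129 j$ ($h{\left(j,s \right)} = 129 j + \left(\frac{11}{7} + \frac{1}{7} \cdot 5\right) = 129 j + \left(\frac{11}{7} + \frac{5}{7}\right) = 129 j + \frac{16}{7} = \frac{16}{7} + 129 j$)
$\left(19 - -7171\right) + h{\left(-36,90 \right)} = \left(19 - -7171\right) + \left(\frac{16}{7} + 129 \left(-36\right)\right) = \left(19 + 7171\right) + \left(\frac{16}{7} - 4644\right) = 7190 - \frac{32492}{7} = \frac{17838}{7}$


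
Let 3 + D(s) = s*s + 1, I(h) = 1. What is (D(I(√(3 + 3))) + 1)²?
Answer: 0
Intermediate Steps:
D(s) = -2 + s² (D(s) = -3 + (s*s + 1) = -3 + (s² + 1) = -3 + (1 + s²) = -2 + s²)
(D(I(√(3 + 3))) + 1)² = ((-2 + 1²) + 1)² = ((-2 + 1) + 1)² = (-1 + 1)² = 0² = 0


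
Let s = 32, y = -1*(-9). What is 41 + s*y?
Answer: 329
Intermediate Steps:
y = 9
41 + s*y = 41 + 32*9 = 41 + 288 = 329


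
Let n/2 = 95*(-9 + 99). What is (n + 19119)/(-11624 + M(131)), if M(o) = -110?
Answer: -36219/11734 ≈ -3.0867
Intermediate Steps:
n = 17100 (n = 2*(95*(-9 + 99)) = 2*(95*90) = 2*8550 = 17100)
(n + 19119)/(-11624 + M(131)) = (17100 + 19119)/(-11624 - 110) = 36219/(-11734) = 36219*(-1/11734) = -36219/11734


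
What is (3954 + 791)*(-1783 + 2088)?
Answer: 1447225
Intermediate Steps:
(3954 + 791)*(-1783 + 2088) = 4745*305 = 1447225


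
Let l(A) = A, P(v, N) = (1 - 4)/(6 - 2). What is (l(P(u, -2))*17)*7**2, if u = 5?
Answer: -2499/4 ≈ -624.75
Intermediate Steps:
P(v, N) = -3/4
(l(P(u, -2))*17)*7**2 = -3/4*17*7**2 = -51/4*49 = -2499/4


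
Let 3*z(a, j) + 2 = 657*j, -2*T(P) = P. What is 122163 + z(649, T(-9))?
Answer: 738887/6 ≈ 1.2315e+5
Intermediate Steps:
T(P) = -P/2
z(a, j) = -⅔ + 219*j (z(a, j) = -⅔ + (657*j)/3 = -⅔ + 219*j)
122163 + z(649, T(-9)) = 122163 + (-⅔ + 219*(-½*(-9))) = 122163 + (-⅔ + 219*(9/2)) = 122163 + (-⅔ + 1971/2) = 122163 + 5909/6 = 738887/6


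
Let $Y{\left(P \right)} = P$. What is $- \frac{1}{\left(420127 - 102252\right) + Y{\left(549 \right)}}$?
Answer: $- \frac{1}{318424} \approx -3.1405 \cdot 10^{-6}$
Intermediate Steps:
$- \frac{1}{\left(420127 - 102252\right) + Y{\left(549 \right)}} = - \frac{1}{\left(420127 - 102252\right) + 549} = - \frac{1}{317875 + 549} = - \frac{1}{318424}$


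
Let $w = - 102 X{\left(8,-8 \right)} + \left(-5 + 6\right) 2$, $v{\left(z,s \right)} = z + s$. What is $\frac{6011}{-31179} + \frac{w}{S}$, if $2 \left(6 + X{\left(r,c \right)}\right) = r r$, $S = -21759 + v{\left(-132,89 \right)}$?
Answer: $- \frac{24213736}{339882279} \approx -0.071241$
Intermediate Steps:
$v{\left(z,s \right)} = s + z$
$S = -21802$ ($S = -21759 + \left(89 - 132\right) = -21759 - 43 = -21802$)
$X{\left(r,c \right)} = -6 + \frac{r^{2}}{2}$ ($X{\left(r,c \right)} = -6 + \frac{r r}{2} = -6 + \frac{r^{2}}{2}$)
$w = -2650$ ($w = - 102 \left(-6 + \frac{8^{2}}{2}\right) + \left(-5 + 6\right) 2 = - 102 \left(-6 + \frac{1}{2} \cdot 64\right) + 1 \cdot 2 = - 102 \left(-6 + 32\right) + 2 = \left(-102\right) 26 + 2 = -2652 + 2 = -2650$)
$\frac{6011}{-31179} + \frac{w}{S} = \frac{6011}{-31179} - \frac{2650}{-21802} = 6011 \left(- \frac{1}{31179}\right) - - \frac{1325}{10901} = - \frac{6011}{31179} + \frac{1325}{10901} = - \frac{24213736}{339882279}$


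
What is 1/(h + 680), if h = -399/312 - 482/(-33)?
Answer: 3432/2379499 ≈ 0.0014423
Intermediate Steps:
h = 45739/3432 (h = -399*1/312 - 482*(-1/33) = -133/104 + 482/33 = 45739/3432 ≈ 13.327)
1/(h + 680) = 1/(45739/3432 + 680) = 1/(2379499/3432) = 3432/2379499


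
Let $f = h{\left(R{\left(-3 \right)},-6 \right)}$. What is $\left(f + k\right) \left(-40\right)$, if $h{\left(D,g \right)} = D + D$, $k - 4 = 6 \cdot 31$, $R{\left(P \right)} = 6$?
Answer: $-8080$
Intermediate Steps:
$k = 190$ ($k = 4 + 6 \cdot 31 = 4 + 186 = 190$)
$h{\left(D,g \right)} = 2 D$
$f = 12$ ($f = 2 \cdot 6 = 12$)
$\left(f + k\right) \left(-40\right) = \left(12 + 190\right) \left(-40\right) = 202 \left(-40\right) = -8080$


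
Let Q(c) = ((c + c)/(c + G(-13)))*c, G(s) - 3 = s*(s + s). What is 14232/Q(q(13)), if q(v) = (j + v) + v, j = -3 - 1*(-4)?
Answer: 872896/243 ≈ 3592.2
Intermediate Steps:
j = 1 (j = -3 + 4 = 1)
G(s) = 3 + 2*s² (G(s) = 3 + s*(s + s) = 3 + s*(2*s) = 3 + 2*s²)
q(v) = 1 + 2*v (q(v) = (1 + v) + v = 1 + 2*v)
Q(c) = 2*c²/(341 + c) (Q(c) = ((c + c)/(c + (3 + 2*(-13)²)))*c = ((2*c)/(c + (3 + 2*169)))*c = ((2*c)/(c + (3 + 338)))*c = ((2*c)/(c + 341))*c = ((2*c)/(341 + c))*c = (2*c/(341 + c))*c = 2*c²/(341 + c))
14232/Q(q(13)) = 14232/((2*(1 + 2*13)²/(341 + (1 + 2*13)))) = 14232/((2*(1 + 26)²/(341 + (1 + 26)))) = 14232/((2*27²/(341 + 27))) = 14232/((2*729/368)) = 14232/((2*729*(1/368))) = 14232/(729/184) = 14232*(184/729) = 872896/243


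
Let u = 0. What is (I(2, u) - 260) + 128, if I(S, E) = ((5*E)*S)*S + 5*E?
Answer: -132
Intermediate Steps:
I(S, E) = 5*E + 5*E*S² (I(S, E) = (5*E*S)*S + 5*E = 5*E*S² + 5*E = 5*E + 5*E*S²)
(I(2, u) - 260) + 128 = (5*0*(1 + 2²) - 260) + 128 = (5*0*(1 + 4) - 260) + 128 = (5*0*5 - 260) + 128 = (0 - 260) + 128 = -260 + 128 = -132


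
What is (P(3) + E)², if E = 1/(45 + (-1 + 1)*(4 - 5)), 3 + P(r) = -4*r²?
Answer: 3076516/2025 ≈ 1519.3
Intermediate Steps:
P(r) = -3 - 4*r²
E = 1/45 (E = 1/(45 + 0*(-1)) = 1/(45 + 0) = 1/45 ≈ 0.022222)
(P(3) + E)² = ((-3 - 4*3²) + 1/45)² = ((-3 - 4*9) + 1/45)² = ((-3 - 36) + 1/45)² = (-39 + 1/45)² = (-1754/45)² = 3076516/2025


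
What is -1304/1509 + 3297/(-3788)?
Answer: -9914725/5716092 ≈ -1.7345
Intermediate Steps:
-1304/1509 + 3297/(-3788) = -1304*1/1509 + 3297*(-1/3788) = -1304/1509 - 3297/3788 = -9914725/5716092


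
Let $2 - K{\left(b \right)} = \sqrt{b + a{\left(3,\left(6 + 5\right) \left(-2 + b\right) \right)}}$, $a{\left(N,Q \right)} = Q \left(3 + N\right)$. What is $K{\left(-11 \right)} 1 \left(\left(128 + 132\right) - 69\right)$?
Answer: $382 - 191 i \sqrt{869} \approx 382.0 - 5630.5 i$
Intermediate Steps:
$K{\left(b \right)} = 2 - \sqrt{-132 + 67 b}$ ($K{\left(b \right)} = 2 - \sqrt{b + \left(6 + 5\right) \left(-2 + b\right) \left(3 + 3\right)} = 2 - \sqrt{b + 11 \left(-2 + b\right) 6} = 2 - \sqrt{b + \left(-22 + 11 b\right) 6} = 2 - \sqrt{b + \left(-132 + 66 b\right)} = 2 - \sqrt{-132 + 67 b}$)
$K{\left(-11 \right)} 1 \left(\left(128 + 132\right) - 69\right) = \left(2 - \sqrt{-132 + 67 \left(-11\right)}\right) 1 \left(\left(128 + 132\right) - 69\right) = \left(2 - \sqrt{-132 - 737}\right) 1 \left(260 - 69\right) = \left(2 - \sqrt{-869}\right) 1 \cdot 191 = \left(2 - i \sqrt{869}\right) 191 = 382 - 191 i \sqrt{869}$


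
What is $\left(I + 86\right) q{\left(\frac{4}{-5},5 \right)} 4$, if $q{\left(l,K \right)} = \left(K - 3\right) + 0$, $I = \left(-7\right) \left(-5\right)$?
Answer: $968$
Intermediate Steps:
$I = 35$
$q{\left(l,K \right)} = -3 + K$ ($q{\left(l,K \right)} = \left(-3 + K\right) + 0 = -3 + K$)
$\left(I + 86\right) q{\left(\frac{4}{-5},5 \right)} 4 = \left(35 + 86\right) \left(-3 + 5\right) 4 = 121 \cdot 2 \cdot 4 = 121 \cdot 8 = 968$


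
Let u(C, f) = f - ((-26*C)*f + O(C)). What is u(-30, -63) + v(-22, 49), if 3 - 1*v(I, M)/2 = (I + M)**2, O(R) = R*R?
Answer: 46725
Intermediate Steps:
O(R) = R**2
v(I, M) = 6 - 2*(I + M)**2
u(C, f) = f - C**2 + 26*C*f (u(C, f) = f - ((-26*C)*f + C**2) = f - (-26*C*f + C**2) = f - (C**2 - 26*C*f) = f + (-C**2 + 26*C*f) = f - C**2 + 26*C*f)
u(-30, -63) + v(-22, 49) = (-63 - 1*(-30)**2 + 26*(-30)*(-63)) + (6 - 2*(-22 + 49)**2) = (-63 - 1*900 + 49140) + (6 - 2*27**2) = (-63 - 900 + 49140) + (6 - 2*729) = 48177 + (6 - 1458) = 48177 - 1452 = 46725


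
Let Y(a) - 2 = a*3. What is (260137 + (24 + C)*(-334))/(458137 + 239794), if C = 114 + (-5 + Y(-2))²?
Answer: 186991/697931 ≈ 0.26792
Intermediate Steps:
Y(a) = 2 + 3*a (Y(a) = 2 + a*3 = 2 + 3*a)
C = 195 (C = 114 + (-5 + (2 + 3*(-2)))² = 114 + (-5 + (2 - 6))² = 114 + (-5 - 4)² = 114 + (-9)² = 114 + 81 = 195)
(260137 + (24 + C)*(-334))/(458137 + 239794) = (260137 + (24 + 195)*(-334))/(458137 + 239794) = (260137 + 219*(-334))/697931 = (260137 - 73146)*(1/697931) = 186991*(1/697931) = 186991/697931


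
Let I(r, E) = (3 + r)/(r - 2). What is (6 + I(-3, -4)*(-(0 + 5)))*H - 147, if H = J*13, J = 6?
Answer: 321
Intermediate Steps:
I(r, E) = (3 + r)/(-2 + r)
H = 78 (H = 6*13 = 78)
(6 + I(-3, -4)*(-(0 + 5)))*H - 147 = (6 + ((3 - 3)/(-2 - 3))*(-(0 + 5)))*78 - 147 = (6 + (0/(-5))*(-1*5))*78 - 147 = (6 - ⅕*0*(-5))*78 - 147 = (6 + 0*(-5))*78 - 147 = (6 + 0)*78 - 147 = 6*78 - 147 = 468 - 147 = 321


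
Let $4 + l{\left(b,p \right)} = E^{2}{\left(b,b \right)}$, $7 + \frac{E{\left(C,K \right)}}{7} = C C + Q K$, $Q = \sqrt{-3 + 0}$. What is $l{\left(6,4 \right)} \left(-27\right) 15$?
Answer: $-14544765 - 6906060 i \sqrt{3} \approx -1.4545 \cdot 10^{7} - 1.1962 \cdot 10^{7} i$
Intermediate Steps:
$Q = i \sqrt{3}$ ($Q = \sqrt{-3} = i \sqrt{3} \approx 1.732 i$)
$E{\left(C,K \right)} = -49 + 7 C^{2} + 7 i K \sqrt{3}$ ($E{\left(C,K \right)} = -49 + 7 \left(C C + i \sqrt{3} K\right) = -49 + 7 \left(C^{2} + i K \sqrt{3}\right) = -49 + \left(7 C^{2} + 7 i K \sqrt{3}\right) = -49 + 7 C^{2} + 7 i K \sqrt{3}$)
$l{\left(b,p \right)} = -4 + \left(-49 + 7 b^{2} + 7 i b \sqrt{3}\right)^{2}$
$l{\left(6,4 \right)} \left(-27\right) 15 = \left(-4 + 49 \left(-7 + 6^{2} + i 6 \sqrt{3}\right)^{2}\right) \left(-27\right) 15 = \left(-4 + 49 \left(-7 + 36 + 6 i \sqrt{3}\right)^{2}\right) \left(-27\right) 15 = \left(-4 + 49 \left(29 + 6 i \sqrt{3}\right)^{2}\right) \left(-27\right) 15 = \left(108 - 1323 \left(29 + 6 i \sqrt{3}\right)^{2}\right) 15 = 1620 - 19845 \left(29 + 6 i \sqrt{3}\right)^{2}$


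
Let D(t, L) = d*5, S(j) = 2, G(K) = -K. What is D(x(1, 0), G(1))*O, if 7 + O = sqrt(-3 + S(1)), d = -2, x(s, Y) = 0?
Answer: 70 - 10*I ≈ 70.0 - 10.0*I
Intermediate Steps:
O = -7 + I (O = -7 + sqrt(-3 + 2) = -7 + sqrt(-1) = -7 + I ≈ -7.0 + 1.0*I)
D(t, L) = -10 (D(t, L) = -2*5 = -10)
D(x(1, 0), G(1))*O = -10*(-7 + I) = 70 - 10*I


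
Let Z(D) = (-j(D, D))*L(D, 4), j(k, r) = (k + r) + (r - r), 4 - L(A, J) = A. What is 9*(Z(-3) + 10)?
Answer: 468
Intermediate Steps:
L(A, J) = 4 - A
j(k, r) = k + r (j(k, r) = (k + r) + 0 = k + r)
Z(D) = -2*D*(4 - D) (Z(D) = (-(D + D))*(4 - D) = (-2*D)*(4 - D) = -2*D*(4 - D))
9*(Z(-3) + 10) = 9*(2*(-3)*(-4 - 3) + 10) = 9*(2*(-3)*(-7) + 10) = 9*(42 + 10) = 9*52 = 468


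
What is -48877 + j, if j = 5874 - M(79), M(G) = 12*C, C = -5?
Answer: -42943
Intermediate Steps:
M(G) = -60 (M(G) = 12*(-5) = -60)
j = 5934 (j = 5874 - 1*(-60) = 5874 + 60 = 5934)
-48877 + j = -48877 + 5934 = -42943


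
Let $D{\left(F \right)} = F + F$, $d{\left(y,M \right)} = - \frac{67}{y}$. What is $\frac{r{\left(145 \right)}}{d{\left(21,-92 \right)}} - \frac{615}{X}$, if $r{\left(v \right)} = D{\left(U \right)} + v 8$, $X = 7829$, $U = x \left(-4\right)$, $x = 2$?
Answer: $- \frac{188125101}{524543} \approx -358.65$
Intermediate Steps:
$U = -8$ ($U = 2 \left(-4\right) = -8$)
$D{\left(F \right)} = 2 F$
$r{\left(v \right)} = -16 + 8 v$ ($r{\left(v \right)} = 2 \left(-8\right) + v 8 = -16 + 8 v$)
$\frac{r{\left(145 \right)}}{d{\left(21,-92 \right)}} - \frac{615}{X} = \frac{-16 + 8 \cdot 145}{\left(-67\right) \frac{1}{21}} - \frac{615}{7829} = \frac{-16 + 1160}{\left(-67\right) \frac{1}{21}} - \frac{615}{7829} = \frac{1144}{- \frac{67}{21}} - \frac{615}{7829} = 1144 \left(- \frac{21}{67}\right) - \frac{615}{7829} = - \frac{24024}{67} - \frac{615}{7829} = - \frac{188125101}{524543}$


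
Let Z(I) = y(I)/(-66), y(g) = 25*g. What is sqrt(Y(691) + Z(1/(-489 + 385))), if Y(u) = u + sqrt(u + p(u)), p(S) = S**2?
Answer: sqrt(2034768021 + 5889312*sqrt(119543))/1716 ≈ 37.182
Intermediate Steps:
Y(u) = u + sqrt(u + u**2)
Z(I) = -25*I/66 (Z(I) = (25*I)/(-66) = (25*I)*(-1/66) = -25*I/66)
sqrt(Y(691) + Z(1/(-489 + 385))) = sqrt((691 + sqrt(691*(1 + 691))) - 25/(66*(-489 + 385))) = sqrt((691 + sqrt(691*692)) - 25/66/(-104)) = sqrt((691 + sqrt(478172)) - 25/66*(-1/104)) = sqrt((691 + 2*sqrt(119543)) + 25/6864) = sqrt(4743049/6864 + 2*sqrt(119543))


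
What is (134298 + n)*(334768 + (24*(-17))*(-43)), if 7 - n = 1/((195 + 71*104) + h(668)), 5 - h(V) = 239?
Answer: 347545297557888/7345 ≈ 4.7317e+10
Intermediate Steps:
h(V) = -234 (h(V) = 5 - 1*239 = 5 - 239 = -234)
n = 51414/7345 (n = 7 - 1/((195 + 71*104) - 234) = 7 - 1/((195 + 7384) - 234) = 7 - 1/(7579 - 234) = 7 - 1/7345 = 51414/7345 ≈ 6.9999)
(134298 + n)*(334768 + (24*(-17))*(-43)) = (134298 + 51414/7345)*(334768 + (24*(-17))*(-43)) = 986470224*(334768 - 408*(-43))/7345 = 986470224*(334768 + 17544)/7345 = (986470224/7345)*352312 = 347545297557888/7345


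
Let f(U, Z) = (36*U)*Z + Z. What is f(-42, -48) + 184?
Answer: 72712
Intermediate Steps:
f(U, Z) = Z + 36*U*Z (f(U, Z) = 36*U*Z + Z = Z + 36*U*Z)
f(-42, -48) + 184 = -48*(1 + 36*(-42)) + 184 = -48*(1 - 1512) + 184 = -48*(-1511) + 184 = 72528 + 184 = 72712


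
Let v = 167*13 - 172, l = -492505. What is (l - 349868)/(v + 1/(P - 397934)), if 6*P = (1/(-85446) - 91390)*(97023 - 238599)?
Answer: -77593098588212526228/184132924580765087 ≈ -421.40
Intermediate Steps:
P = 92129519483918/42723 (P = ((1/(-85446) - 91390)*(97023 - 238599))/6 = ((-1/85446 - 91390)*(-141576))/6 = (-7808909941/85446*(-141576))/6 = (⅙)*(184259038967836/14241) = 92129519483918/42723 ≈ 2.1564e+9)
v = 1999 (v = 2171 - 172 = 1999)
(l - 349868)/(v + 1/(P - 397934)) = (-492505 - 349868)/(1999 + 1/(92129519483918/42723 - 397934)) = -842373/(1999 + 1/(92112518549636/42723)) = -842373/(1999 + 42723/92112518549636) = -842373/184132924580765087/92112518549636 = -842373*92112518549636/184132924580765087 = -77593098588212526228/184132924580765087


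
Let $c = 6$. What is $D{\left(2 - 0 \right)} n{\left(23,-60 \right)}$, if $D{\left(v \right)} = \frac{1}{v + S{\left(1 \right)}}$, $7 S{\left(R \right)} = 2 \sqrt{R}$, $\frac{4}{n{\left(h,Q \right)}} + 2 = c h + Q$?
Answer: $\frac{7}{304} \approx 0.023026$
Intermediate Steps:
$n{\left(h,Q \right)} = \frac{4}{-2 + Q + 6 h}$ ($n{\left(h,Q \right)} = \frac{4}{-2 + \left(6 h + Q\right)} = \frac{4}{-2 + \left(Q + 6 h\right)} = \frac{4}{-2 + Q + 6 h}$)
$S{\left(R \right)} = \frac{2 \sqrt{R}}{7}$
$D{\left(v \right)} = \frac{1}{\frac{2}{7} + v}$ ($D{\left(v \right)} = \frac{1}{v + \frac{2 \sqrt{1}}{7}} = \frac{1}{v + \frac{2}{7} \cdot 1} = \frac{1}{v + \frac{2}{7}} = \frac{1}{\frac{2}{7} + v}$)
$D{\left(2 - 0 \right)} n{\left(23,-60 \right)} = \frac{7}{2 + 7 \left(2 - 0\right)} \frac{4}{-2 - 60 + 6 \cdot 23} = \frac{7}{2 + 7 \left(2 + 0\right)} \frac{4}{-2 - 60 + 138} = \frac{7}{2 + 7 \cdot 2} \cdot \frac{4}{76} = \frac{7}{2 + 14} \cdot 4 \cdot \frac{1}{76} = \frac{7}{16} \cdot \frac{1}{19} = \frac{7}{304}$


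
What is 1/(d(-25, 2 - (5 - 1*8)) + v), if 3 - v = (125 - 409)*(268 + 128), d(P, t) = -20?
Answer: 1/112447 ≈ 8.8931e-6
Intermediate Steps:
v = 112467 (v = 3 - (125 - 409)*(268 + 128) = 3 - (-284)*396 = 3 - 1*(-112464) = 3 + 112464 = 112467)
1/(d(-25, 2 - (5 - 1*8)) + v) = 1/(-20 + 112467) = 1/112447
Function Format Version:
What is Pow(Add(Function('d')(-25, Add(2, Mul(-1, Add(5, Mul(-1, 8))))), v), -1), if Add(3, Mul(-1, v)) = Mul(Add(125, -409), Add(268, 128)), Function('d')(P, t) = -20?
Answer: Rational(1, 112447) ≈ 8.8931e-6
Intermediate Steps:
v = 112467 (v = Add(3, Mul(-1, Mul(Add(125, -409), Add(268, 128)))) = Add(3, Mul(-1, Mul(-284, 396))) = Add(3, Mul(-1, -112464)) = Add(3, 112464) = 112467)
Pow(Add(Function('d')(-25, Add(2, Mul(-1, Add(5, Mul(-1, 8))))), v), -1) = Pow(Add(-20, 112467), -1) = Pow(112447, -1) = Rational(1, 112447)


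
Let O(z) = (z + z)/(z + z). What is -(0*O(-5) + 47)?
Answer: -47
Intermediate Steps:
O(z) = 1 (O(z) = (2*z)/((2*z)) = (2*z)*(1/(2*z)) = 1)
-(0*O(-5) + 47) = -(0*1 + 47) = -(0 + 47) = -1*47 = -47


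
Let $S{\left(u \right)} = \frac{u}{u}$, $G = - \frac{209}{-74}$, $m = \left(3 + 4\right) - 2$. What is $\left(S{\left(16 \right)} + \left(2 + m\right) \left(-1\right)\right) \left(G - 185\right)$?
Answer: $\frac{40443}{37} \approx 1093.1$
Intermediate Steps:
$m = 5$ ($m = 7 - 2 = 5$)
$G = \frac{209}{74}$ ($G = \left(-209\right) \left(- \frac{1}{74}\right) = \frac{209}{74} \approx 2.8243$)
$S{\left(u \right)} = 1$
$\left(S{\left(16 \right)} + \left(2 + m\right) \left(-1\right)\right) \left(G - 185\right) = \left(1 + \left(2 + 5\right) \left(-1\right)\right) \left(\frac{209}{74} - 185\right) = \left(1 + 7 \left(-1\right)\right) \left(- \frac{13481}{74}\right) = \left(1 - 7\right) \left(- \frac{13481}{74}\right) = \left(-6\right) \left(- \frac{13481}{74}\right) = \frac{40443}{37}$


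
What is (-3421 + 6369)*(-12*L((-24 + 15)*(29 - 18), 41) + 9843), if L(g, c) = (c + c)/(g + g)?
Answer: 87095444/3 ≈ 2.9032e+7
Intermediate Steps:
L(g, c) = c/g (L(g, c) = (2*c)/((2*g)) = (2*c)*(1/(2*g)) = c/g)
(-3421 + 6369)*(-12*L((-24 + 15)*(29 - 18), 41) + 9843) = (-3421 + 6369)*(-492/((-24 + 15)*(29 - 18)) + 9843) = 2948*(-492/((-9*11)) + 9843) = 2948*(-492/(-99) + 9843) = 2948*(-492*(-1)/99 + 9843) = 2948*(-12*(-41/99) + 9843) = 2948*(164/33 + 9843) = 2948*(324983/33) = 87095444/3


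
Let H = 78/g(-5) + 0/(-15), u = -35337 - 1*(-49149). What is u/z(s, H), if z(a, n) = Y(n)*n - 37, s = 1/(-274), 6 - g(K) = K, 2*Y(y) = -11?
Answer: -3453/19 ≈ -181.74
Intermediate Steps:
Y(y) = -11/2 (Y(y) = (½)*(-11) = -11/2)
g(K) = 6 - K
s = -1/274 ≈ -0.0036496
u = 13812 (u = -35337 + 49149 = 13812)
H = 78/11 (H = 78/(6 - 1*(-5)) + 0/(-15) = 78/(6 + 5) + 0*(-1/15) = 78/11 + 0 = 78/11 ≈ 7.0909)
z(a, n) = -37 - 11*n/2 (z(a, n) = -11*n/2 - 37 = -37 - 11*n/2)
u/z(s, H) = 13812/(-37 - 11/2*78/11) = 13812/(-37 - 39) = 13812/(-76) = 13812*(-1/76) = -3453/19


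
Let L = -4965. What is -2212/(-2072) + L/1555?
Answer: -48913/23014 ≈ -2.1254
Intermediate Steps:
-2212/(-2072) + L/1555 = -2212/(-2072) - 4965/1555 = -2212*(-1/2072) - 4965*1/1555 = 79/74 - 993/311 = -48913/23014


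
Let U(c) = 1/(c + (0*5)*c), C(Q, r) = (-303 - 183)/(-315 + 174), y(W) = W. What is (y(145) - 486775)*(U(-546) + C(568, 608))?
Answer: -7170087525/4277 ≈ -1.6764e+6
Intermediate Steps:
C(Q, r) = 162/47 (C(Q, r) = -486/(-141) = -486*(-1/141) = 162/47)
U(c) = 1/c (U(c) = 1/(c + 0*c) = 1/(c + 0) = 1/c)
(y(145) - 486775)*(U(-546) + C(568, 608)) = (145 - 486775)*(1/(-546) + 162/47) = -486630*(-1/546 + 162/47) = -486630*88405/25662 = -7170087525/4277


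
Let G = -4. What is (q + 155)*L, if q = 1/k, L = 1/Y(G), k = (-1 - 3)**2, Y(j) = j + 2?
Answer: -2481/32 ≈ -77.531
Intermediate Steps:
Y(j) = 2 + j
k = 16 (k = (-4)**2 = 16)
L = -1/2 (L = 1/(2 - 4) = 1/(-2) = -1/2 ≈ -0.50000)
q = 1/16 ≈ 0.062500
(q + 155)*L = (1/16 + 155)*(-1/2) = (2481/16)*(-1/2) = -2481/32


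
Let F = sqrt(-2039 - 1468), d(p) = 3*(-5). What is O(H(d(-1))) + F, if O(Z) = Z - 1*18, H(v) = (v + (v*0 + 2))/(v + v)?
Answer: -527/30 + I*sqrt(3507) ≈ -17.567 + 59.22*I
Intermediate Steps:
d(p) = -15
H(v) = (2 + v)/(2*v) (H(v) = (v + (0 + 2))/((2*v)) = (v + 2)*(1/(2*v)) = (2 + v)*(1/(2*v)) = (2 + v)/(2*v))
F = I*sqrt(3507) (F = sqrt(-3507) = I*sqrt(3507) ≈ 59.22*I)
O(Z) = -18 + Z (O(Z) = Z - 18 = -18 + Z)
O(H(d(-1))) + F = (-18 + (1/2)*(2 - 15)/(-15)) + I*sqrt(3507) = (-18 + (1/2)*(-1/15)*(-13)) + I*sqrt(3507) = (-18 + 13/30) + I*sqrt(3507) = -527/30 + I*sqrt(3507)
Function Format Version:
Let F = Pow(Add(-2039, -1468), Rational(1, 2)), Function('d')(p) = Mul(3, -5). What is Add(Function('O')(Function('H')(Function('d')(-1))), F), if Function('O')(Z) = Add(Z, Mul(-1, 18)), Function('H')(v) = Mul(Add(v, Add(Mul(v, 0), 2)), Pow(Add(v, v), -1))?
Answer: Add(Rational(-527, 30), Mul(I, Pow(3507, Rational(1, 2)))) ≈ Add(-17.567, Mul(59.220, I))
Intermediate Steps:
Function('d')(p) = -15
Function('H')(v) = Mul(Rational(1, 2), Pow(v, -1), Add(2, v)) (Function('H')(v) = Mul(Add(v, Add(0, 2)), Pow(Mul(2, v), -1)) = Mul(Add(v, 2), Mul(Rational(1, 2), Pow(v, -1))) = Mul(Add(2, v), Mul(Rational(1, 2), Pow(v, -1))) = Mul(Rational(1, 2), Pow(v, -1), Add(2, v)))
F = Mul(I, Pow(3507, Rational(1, 2))) (F = Pow(-3507, Rational(1, 2)) = Mul(I, Pow(3507, Rational(1, 2))) ≈ Mul(59.220, I))
Function('O')(Z) = Add(-18, Z) (Function('O')(Z) = Add(Z, -18) = Add(-18, Z))
Add(Function('O')(Function('H')(Function('d')(-1))), F) = Add(Add(-18, Mul(Rational(1, 2), Pow(-15, -1), Add(2, -15))), Mul(I, Pow(3507, Rational(1, 2)))) = Add(Add(-18, Mul(Rational(1, 2), Rational(-1, 15), -13)), Mul(I, Pow(3507, Rational(1, 2)))) = Add(Add(-18, Rational(13, 30)), Mul(I, Pow(3507, Rational(1, 2)))) = Add(Rational(-527, 30), Mul(I, Pow(3507, Rational(1, 2))))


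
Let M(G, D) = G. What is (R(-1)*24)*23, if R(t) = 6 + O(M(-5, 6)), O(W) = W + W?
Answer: -2208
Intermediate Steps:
O(W) = 2*W
R(t) = -4 (R(t) = 6 + 2*(-5) = 6 - 10 = -4)
(R(-1)*24)*23 = -4*24*23 = -96*23 = -2208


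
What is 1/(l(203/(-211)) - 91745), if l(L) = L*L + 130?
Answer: -44521/4078750206 ≈ -1.0915e-5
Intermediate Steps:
l(L) = 130 + L² (l(L) = L² + 130 = 130 + L²)
1/(l(203/(-211)) - 91745) = 1/((130 + (203/(-211))²) - 91745) = 1/((130 + (203*(-1/211))²) - 91745) = 1/((130 + (-203/211)²) - 91745) = 1/((130 + 41209/44521) - 91745) = 1/(5828939/44521 - 91745) = 1/(-4078750206/44521) = -44521/4078750206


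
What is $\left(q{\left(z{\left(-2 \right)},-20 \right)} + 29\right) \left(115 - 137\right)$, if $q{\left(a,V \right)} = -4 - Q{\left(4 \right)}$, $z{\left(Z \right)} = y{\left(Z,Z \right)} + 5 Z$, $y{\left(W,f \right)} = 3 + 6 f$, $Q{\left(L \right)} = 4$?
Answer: $-462$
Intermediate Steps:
$z{\left(Z \right)} = 3 + 11 Z$ ($z{\left(Z \right)} = \left(3 + 6 Z\right) + 5 Z = 3 + 11 Z$)
$q{\left(a,V \right)} = -8$ ($q{\left(a,V \right)} = -4 - 4 = -8$)
$\left(q{\left(z{\left(-2 \right)},-20 \right)} + 29\right) \left(115 - 137\right) = \left(-8 + 29\right) \left(115 - 137\right) = 21 \left(115 - 137\right) = 21 \left(-22\right) = -462$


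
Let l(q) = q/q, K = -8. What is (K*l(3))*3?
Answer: -24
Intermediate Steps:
l(q) = 1
(K*l(3))*3 = -8*1*3 = -8*3 = -24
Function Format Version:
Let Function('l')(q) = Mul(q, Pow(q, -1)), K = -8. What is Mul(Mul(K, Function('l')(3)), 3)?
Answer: -24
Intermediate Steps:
Function('l')(q) = 1
Mul(Mul(K, Function('l')(3)), 3) = Mul(Mul(-8, 1), 3) = Mul(-8, 3) = -24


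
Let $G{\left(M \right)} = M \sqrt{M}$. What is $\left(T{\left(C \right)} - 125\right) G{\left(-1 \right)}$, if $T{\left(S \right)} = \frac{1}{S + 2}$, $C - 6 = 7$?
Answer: $\frac{1874 i}{15} \approx 124.93 i$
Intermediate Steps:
$C = 13$ ($C = 6 + 7 = 13$)
$G{\left(M \right)} = M^{\frac{3}{2}}$
$T{\left(S \right)} = \frac{1}{2 + S}$
$\left(T{\left(C \right)} - 125\right) G{\left(-1 \right)} = \left(\frac{1}{2 + 13} - 125\right) \left(-1\right)^{\frac{3}{2}} = \left(\frac{1}{15} - 125\right) \left(- i\right) = - \frac{1874 \left(- i\right)}{15} = \frac{1874 i}{15}$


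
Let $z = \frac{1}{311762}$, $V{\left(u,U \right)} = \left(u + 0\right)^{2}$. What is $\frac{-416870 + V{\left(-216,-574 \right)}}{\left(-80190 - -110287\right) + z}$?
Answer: $- \frac{115418657068}{9383100915} \approx -12.301$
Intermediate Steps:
$V{\left(u,U \right)} = u^{2}$
$z = \frac{1}{311762} \approx 3.2076 \cdot 10^{-6}$
$\frac{-416870 + V{\left(-216,-574 \right)}}{\left(-80190 - -110287\right) + z} = \frac{-416870 + \left(-216\right)^{2}}{\left(-80190 - -110287\right) + \frac{1}{311762}} = \frac{-416870 + 46656}{\left(-80190 + 110287\right) + \frac{1}{311762}} = - \frac{370214}{30097 + \frac{1}{311762}} = - \frac{370214}{\frac{9383100915}{311762}} = \left(-370214\right) \frac{311762}{9383100915} = - \frac{115418657068}{9383100915}$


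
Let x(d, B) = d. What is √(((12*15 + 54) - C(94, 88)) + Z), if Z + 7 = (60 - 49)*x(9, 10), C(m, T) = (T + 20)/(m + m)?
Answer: √718865/47 ≈ 18.040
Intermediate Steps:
C(m, T) = (20 + T)/(2*m) (C(m, T) = (20 + T)/((2*m)) = (20 + T)*(1/(2*m)) = (20 + T)/(2*m))
Z = 92 (Z = -7 + (60 - 49)*9 = -7 + 11*9 = -7 + 99 = 92)
√(((12*15 + 54) - C(94, 88)) + Z) = √(((12*15 + 54) - (20 + 88)/(2*94)) + 92) = √(((180 + 54) - 108/(2*94)) + 92) = √((234 - 1*27/47) + 92) = √((234 - 27/47) + 92) = √(10971/47 + 92) = √(15295/47) = √718865/47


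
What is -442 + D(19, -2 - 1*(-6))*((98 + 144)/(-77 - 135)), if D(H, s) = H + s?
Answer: -49635/106 ≈ -468.25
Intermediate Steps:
-442 + D(19, -2 - 1*(-6))*((98 + 144)/(-77 - 135)) = -442 + (19 + (-2 - 1*(-6)))*((98 + 144)/(-77 - 135)) = -442 + (19 + (-2 + 6))*(242/(-212)) = -442 + (19 + 4)*(242*(-1/212)) = -442 + 23*(-121/106) = -442 - 2783/106 = -49635/106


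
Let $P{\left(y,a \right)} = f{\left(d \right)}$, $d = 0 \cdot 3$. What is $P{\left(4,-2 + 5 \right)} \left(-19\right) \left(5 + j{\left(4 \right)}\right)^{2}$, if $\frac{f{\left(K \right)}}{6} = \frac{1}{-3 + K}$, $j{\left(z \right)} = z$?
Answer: $3078$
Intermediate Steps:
$d = 0$
$f{\left(K \right)} = \frac{6}{-3 + K}$
$P{\left(y,a \right)} = -2$ ($P{\left(y,a \right)} = \frac{6}{-3 + 0} = \frac{6}{-3} = 6 \left(- \frac{1}{3}\right) = -2$)
$P{\left(4,-2 + 5 \right)} \left(-19\right) \left(5 + j{\left(4 \right)}\right)^{2} = \left(-2\right) \left(-19\right) \left(5 + 4\right)^{2} = 38 \cdot 9^{2} = 38 \cdot 81 = 3078$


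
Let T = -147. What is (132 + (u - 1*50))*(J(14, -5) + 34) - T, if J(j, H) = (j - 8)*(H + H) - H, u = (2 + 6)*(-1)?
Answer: -1407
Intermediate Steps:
u = -8 (u = 8*(-1) = -8)
J(j, H) = -H + 2*H*(-8 + j) (J(j, H) = (-8 + j)*(2*H) - H = 2*H*(-8 + j) - H = -H + 2*H*(-8 + j))
(132 + (u - 1*50))*(J(14, -5) + 34) - T = (132 + (-8 - 1*50))*(-5*(-17 + 2*14) + 34) - 1*(-147) = (132 + (-8 - 50))*(-5*(-17 + 28) + 34) + 147 = (132 - 58)*(-5*11 + 34) + 147 = 74*(-55 + 34) + 147 = 74*(-21) + 147 = -1554 + 147 = -1407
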